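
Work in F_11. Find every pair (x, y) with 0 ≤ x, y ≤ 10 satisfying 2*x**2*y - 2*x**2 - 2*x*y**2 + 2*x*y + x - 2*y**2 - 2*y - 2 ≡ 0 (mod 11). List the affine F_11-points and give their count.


Affine F_11-points: {(1, 3), (6, 1), (6, 8), (9, 2), (9, 8), (10, 3)}; count = 6.

For each of the 121 pairs (x, y) ∈ F_11², evaluate f(x, y) mod 11. Record the zeros.
  x = 0: [0↦9, 1↦5, 2↦8, 3↦7, 4↦2, 5↦4, 6↦2, 7↦7, 8↦8, 9↦5, 10↦9]  zeros at y ∈ ∅
  x = 1: [0↦8, 1↦6, 2↦7, 3↦0, 4↦7, 5↦6, 6↦8, 7↦2, 8↦10, 9↦10, 10↦2]  zeros at y ∈ {3}
  x = 2: [0↦3, 1↦7, 2↦10, 3↦1, 4↦2, 5↦2, 6↦1, 7↦10, 8↦7, 9↦3, 10↦9]  zeros at y ∈ ∅
  x = 3: [0↦5, 1↦8, 2↦6, 3↦10, 4↦9, 5↦3, 6↦3, 7↦9, 8↦10, 9↦6, 10↦8]  zeros at y ∈ ∅
  x = 4: [0↦3, 1↦9, 2↦6, 3↦5, 4↦6, 5↦9, 6↦3, 7↦10, 8↦8, 9↦8, 10↦10]  zeros at y ∈ ∅
  x = 5: [0↦8, 1↦10, 2↦10, 3↦8, 4↦4, 5↦9, 6↦1, 7↦2, 8↦1, 9↦9, 10↦4]  zeros at y ∈ ∅
  x = 6: [0↦9, 1↦0, 2↦7, 3↦8, 4↦3, 5↦3, 6↦8, 7↦7, 8↦0, 9↦9, 10↦1]  zeros at y ∈ {1, 8}
  x = 7: [0↦6, 1↦1, 2↦8, 3↦5, 4↦3, 5↦2, 6↦2, 7↦3, 8↦5, 9↦8, 10↦1]  zeros at y ∈ ∅
  x = 8: [0↦10, 1↦2, 2↦2, 3↦10, 4↦4, 5↦6, 6↦5, 7↦1, 8↦5, 9↦6, 10↦4]  zeros at y ∈ ∅
  x = 9: [0↦10, 1↦3, 2↦0, 3↦1, 4↦6, 5↦4, 6↦6, 7↦1, 8↦0, 9↦3, 10↦10]  zeros at y ∈ {2, 8}
  x = 10: [0↦6, 1↦4, 2↦2, 3↦0, 4↦9, 5↦7, 6↦5, 7↦3, 8↦1, 9↦10, 10↦8]  zeros at y ∈ {3}
Collecting zeros: affine points = {(1, 3), (6, 1), (6, 8), (9, 2), (9, 8), (10, 3)}.
Total count |C(F_11)_aff| = 6.


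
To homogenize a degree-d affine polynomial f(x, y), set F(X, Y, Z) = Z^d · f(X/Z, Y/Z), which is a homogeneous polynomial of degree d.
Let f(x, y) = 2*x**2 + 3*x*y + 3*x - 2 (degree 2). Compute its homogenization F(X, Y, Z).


F(X, Y, Z) = 2*X**2 + 3*X*Y + 3*X*Z - 2*Z**2

deg(f) = 2.
Substitute x = X/Z, y = Y/Z into f, then multiply by Z^2.
  monomial 2·x^2·y^0 ↦ 2·X^2·Y^0·Z^0.
  monomial 3·x^1·y^1 ↦ 3·X^1·Y^1·Z^0.
  monomial 3·x^1·y^0 ↦ 3·X^1·Y^0·Z^1.
  monomial -2·x^0·y^0 ↦ -2·X^0·Y^0·Z^2.
Collecting: F(X, Y, Z) = 2*X**2 + 3*X*Y + 3*X*Z - 2*Z**2.


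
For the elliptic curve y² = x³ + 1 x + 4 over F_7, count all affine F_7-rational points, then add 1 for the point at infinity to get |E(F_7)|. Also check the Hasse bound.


Affine points = {(0, 2), (0, 5), (2, 0), (4, 3), (4, 4), (5, 1), (5, 6), (6, 3), (6, 4)}; affine count = 9; |E(F_7)| = 10.

Discriminant check: Δ ∝ 4a³ + 27b² = 4·1³ + 27·4² = 4·1 + 27·16 ≡ 2 (mod 7). Nonzero ⇒ E is nonsingular.
For each x ∈ F_7, compute rhs = x³ + 1·x + 4 mod 7, then count y ∈ F_7 with y² ≡ rhs.
  x = 0: rhs = 4, matching y values: 2, 5 (2 points).
  x = 1: rhs = 6, matching y values: none (0 points).
  x = 2: rhs = 0, matching y values: 0 (1 points).
  x = 3: rhs = 6, matching y values: none (0 points).
  x = 4: rhs = 2, matching y values: 3, 4 (2 points).
  x = 5: rhs = 1, matching y values: 1, 6 (2 points).
  x = 6: rhs = 2, matching y values: 3, 4 (2 points).
Total affine count: 9.
Full point count |E(F_7)| = 9 + 1 = 10.
Hasse bound: |10 − (7+1)| = |2| = 2 ≤ 2√7 ≈ 5.2915 ✓.


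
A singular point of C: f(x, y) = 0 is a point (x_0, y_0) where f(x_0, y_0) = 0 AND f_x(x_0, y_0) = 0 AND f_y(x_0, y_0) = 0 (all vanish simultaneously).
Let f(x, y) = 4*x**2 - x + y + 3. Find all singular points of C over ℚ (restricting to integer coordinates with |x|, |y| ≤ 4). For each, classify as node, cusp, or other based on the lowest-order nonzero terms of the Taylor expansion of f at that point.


No singular points in the scanned grid; C is smooth there.

Compute partial derivatives:
  f_x = 8*x - 1.
  f_y = 1.
f_y = 1 is a nonzero constant, so f_y never vanishes: no point (x, y) can satisfy f = f_x = f_y = 0. In particular no (x, y) ∈ {−4, ..., 4}² is singular; the curve is smooth.


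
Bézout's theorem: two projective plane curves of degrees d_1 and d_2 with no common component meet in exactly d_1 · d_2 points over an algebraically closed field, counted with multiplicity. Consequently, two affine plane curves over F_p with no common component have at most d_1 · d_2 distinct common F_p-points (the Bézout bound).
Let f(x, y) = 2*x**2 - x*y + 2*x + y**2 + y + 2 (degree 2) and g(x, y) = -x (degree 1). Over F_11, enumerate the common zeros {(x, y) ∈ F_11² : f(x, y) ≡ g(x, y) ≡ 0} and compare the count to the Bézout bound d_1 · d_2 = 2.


Common zeros: {(0, 4), (0, 6)}; count = 2; Bézout bound = 2.

deg(f) = 2, deg(g) = 1, so Bézout bound = 2.
Scan x ∈ F_11. For each x, list the y ∈ F_11 with f(x, y) ≡ 0 and those with g(x, y) ≡ 0 (mod 11); the common zeros in that column are the intersection.
  x = 0: f ≡ 0 at y ∈ {4, 6}; g ≡ 0 at y ∈ {0, 1, 2, 3, 4, 5, 6, 7, 8, 9, 10}; common: {4, 6}.
  x = 1: f ≡ 0 at y ∈ {4, 7}; g ≡ 0 at y ∈ ∅; common: ∅.
  x = 2: f ≡ 0 at y ∈ {6}; g ≡ 0 at y ∈ ∅; common: ∅.
  x = 3: f ≡ 0 at y ∈ ∅; g ≡ 0 at y ∈ ∅; common: ∅.
  x = 4: f ≡ 0 at y ∈ ∅; g ≡ 0 at y ∈ ∅; common: ∅.
  x = 5: f ≡ 0 at y ∈ ∅; g ≡ 0 at y ∈ ∅; common: ∅.
  x = 6: f ≡ 0 at y ∈ {8}; g ≡ 0 at y ∈ ∅; common: ∅.
  x = 7: f ≡ 0 at y ∈ {7, 10}; g ≡ 0 at y ∈ ∅; common: ∅.
  x = 8: f ≡ 0 at y ∈ {8, 10}; g ≡ 0 at y ∈ ∅; common: ∅.
  x = 9: f ≡ 0 at y ∈ ∅; g ≡ 0 at y ∈ ∅; common: ∅.
  x = 10: f ≡ 0 at y ∈ ∅; g ≡ 0 at y ∈ ∅; common: ∅.
Collecting: common zeros = {(0, 4), (0, 6)}, so the count is 2.
Comparison with the Bézout bound: 2 ≤ 2 = deg(f)·deg(g), as expected for curves with no common component (the bound is attained).


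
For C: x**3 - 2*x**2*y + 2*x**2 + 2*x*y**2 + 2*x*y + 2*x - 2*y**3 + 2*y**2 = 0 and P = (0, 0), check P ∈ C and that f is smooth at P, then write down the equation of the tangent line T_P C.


Tangent line at P: 2*x = 0.

Step 1: f(0, 0) = 0, so P lies on C.
Step 2: partial derivatives
  f_x(x, y) = 3*x**2 - 4*x*y + 4*x + 2*y**2 + 2*y + 2, f_y(x, y) = -2*x**2 + 4*x*y + 2*x - 6*y**2 + 4*y.
  f_x(P) = 2, f_y(P) = 0 (gradient nonzero, so P is smooth).
Step 3: tangent line at P: 2·(x − 0) + 0·(y − 0) = 0.
Expanding: 2*x = 0.


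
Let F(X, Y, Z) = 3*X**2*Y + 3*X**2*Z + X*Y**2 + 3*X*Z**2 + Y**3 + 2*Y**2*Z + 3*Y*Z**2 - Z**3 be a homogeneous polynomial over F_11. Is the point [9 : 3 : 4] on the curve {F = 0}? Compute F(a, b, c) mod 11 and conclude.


F(9,3,4) ≡ 6 (mod 11); P is NOT on the curve.

Evaluate F(9, 3, 4) term-by-term (mod 11).
  3*X**2*Y ↦ 3·81·3·1 = 729
  3*X**2*Z ↦ 3·81·1·4 = 972
  X*Y**2 ↦ 1·9·9·1 = 81
  3*X*Z**2 ↦ 3·9·1·16 = 432
  Y**3 ↦ 1·1·27·1 = 27
  2*Y**2*Z ↦ 2·1·9·4 = 72
  3*Y*Z**2 ↦ 3·1·3·16 = 144
  -Z**3 ↦ -1·1·1·64 = -64
Sum: F(9, 3, 4) = (729) + (972) + (81) + (432) + (27) + (72) + (144) + (-64) = 2393.
Reducing mod 11: 2393 ≡ 6 (mod 11).
Since F(a, b, c) ≡ 6 ≠ 0 (mod 11), P does NOT lie on the curve.


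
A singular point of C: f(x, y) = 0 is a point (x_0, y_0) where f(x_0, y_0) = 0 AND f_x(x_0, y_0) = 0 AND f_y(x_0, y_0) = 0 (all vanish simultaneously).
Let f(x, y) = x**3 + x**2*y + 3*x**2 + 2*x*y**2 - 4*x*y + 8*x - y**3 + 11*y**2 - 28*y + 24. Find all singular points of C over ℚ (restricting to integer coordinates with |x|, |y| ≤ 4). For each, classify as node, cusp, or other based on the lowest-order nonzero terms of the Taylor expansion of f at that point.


Singular points: {(-2, 2)}; classification: node.

Compute partial derivatives:
  f_x = 3*x**2 + 2*x*y + 6*x + 2*y**2 - 4*y + 8.
  f_y = x**2 + 4*x*y - 4*x - 3*y**2 + 22*y - 28.
Scan x_0 ∈ {−4, ..., 4}. For each x_0, f_y(x_0, y) is a polynomial in y; find its integer roots y ∈ {−4, ..., 4}, then test f_x and f at those candidates.
  x = -4: f_y(-4, y) = -3*y**2 + 6*y + 4; no integer root y with |y| ≤ 4.
  x = -3: f_y(-3, y) = -3*y**2 + 10*y - 7; vanishes at y ∈ {1}. (-3, 1): f_x = 9 ≠ 0.
  x = -2: f_y(-2, y) = -3*y**2 + 14*y - 16; vanishes at y ∈ {2}. (-2, 2): f_x = 0, f = 0 — SINGULAR.
  x = -1: f_y(-1, y) = -3*y**2 + 18*y - 23; no integer root y with |y| ≤ 4.
  x = 0: f_y(0, y) = -3*y**2 + 22*y - 28; no integer root y with |y| ≤ 4.
  x = 1: f_y(1, y) = -3*y**2 + 26*y - 31; no integer root y with |y| ≤ 4.
  x = 2: f_y(2, y) = -3*y**2 + 30*y - 32; no integer root y with |y| ≤ 4.
  x = 3: f_y(3, y) = -3*y**2 + 34*y - 31; vanishes at y ∈ {1}. (3, 1): f_x = 57 ≠ 0.
  x = 4: f_y(4, y) = -3*y**2 + 38*y - 28; no integer root y with |y| ≤ 4.
Only singular point on the grid: (-2, 2).
Classify: substitute x = -2 + u, y = 2 + v and expand: f = u**3 + u**2*v - u**2 + 2*u*v**2 - v**3 + v**2.
No constant or linear terms (consistent with a singular point). Quadratic part: -u**2 + v**2. Cubic part: u**3 + u**2*v + 2*u*v**2 - v**3.
The quadratic part v**2 - u**2 = (v − u)(v + u) splits into two distinct linear factors, so there are two distinct tangent lines y − 2 = ±(x − -2) — this is a node (ordinary double point).
Classification: node.


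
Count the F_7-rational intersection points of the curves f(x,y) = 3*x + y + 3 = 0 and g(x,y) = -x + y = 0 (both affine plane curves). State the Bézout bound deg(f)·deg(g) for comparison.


Common zeros: {(1, 1)}; count = 1; Bézout bound = 1.

deg(f) = 1, deg(g) = 1, so Bézout bound = 1.
Scan x ∈ F_7. For each x, list the y ∈ F_7 with f(x, y) ≡ 0 and those with g(x, y) ≡ 0 (mod 7); the common zeros in that column are the intersection.
  x = 0: f ≡ 0 at y ∈ {4}; g ≡ 0 at y ∈ {0}; common: ∅.
  x = 1: f ≡ 0 at y ∈ {1}; g ≡ 0 at y ∈ {1}; common: {1}.
  x = 2: f ≡ 0 at y ∈ {5}; g ≡ 0 at y ∈ {2}; common: ∅.
  x = 3: f ≡ 0 at y ∈ {2}; g ≡ 0 at y ∈ {3}; common: ∅.
  x = 4: f ≡ 0 at y ∈ {6}; g ≡ 0 at y ∈ {4}; common: ∅.
  x = 5: f ≡ 0 at y ∈ {3}; g ≡ 0 at y ∈ {5}; common: ∅.
  x = 6: f ≡ 0 at y ∈ {0}; g ≡ 0 at y ∈ {6}; common: ∅.
Collecting: common zeros = {(1, 1)}, so the count is 1.
Comparison with the Bézout bound: 1 ≤ 1 = deg(f)·deg(g), as expected for curves with no common component (the bound is attained).


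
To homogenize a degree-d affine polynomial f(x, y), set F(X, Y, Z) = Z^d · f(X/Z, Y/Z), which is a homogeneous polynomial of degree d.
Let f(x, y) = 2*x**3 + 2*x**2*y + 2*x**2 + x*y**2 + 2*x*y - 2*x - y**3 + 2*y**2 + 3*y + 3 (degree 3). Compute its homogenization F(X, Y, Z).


F(X, Y, Z) = 2*X**3 + 2*X**2*Y + 2*X**2*Z + X*Y**2 + 2*X*Y*Z - 2*X*Z**2 - Y**3 + 2*Y**2*Z + 3*Y*Z**2 + 3*Z**3

deg(f) = 3.
Substitute x = X/Z, y = Y/Z into f, then multiply by Z^3.
  monomial 2·x^3·y^0 ↦ 2·X^3·Y^0·Z^0.
  monomial 2·x^2·y^1 ↦ 2·X^2·Y^1·Z^0.
  monomial 2·x^2·y^0 ↦ 2·X^2·Y^0·Z^1.
  monomial 1·x^1·y^2 ↦ 1·X^1·Y^2·Z^0.
  monomial 2·x^1·y^1 ↦ 2·X^1·Y^1·Z^1.
  monomial -2·x^1·y^0 ↦ -2·X^1·Y^0·Z^2.
  monomial -1·x^0·y^3 ↦ -1·X^0·Y^3·Z^0.
  monomial 2·x^0·y^2 ↦ 2·X^0·Y^2·Z^1.
  monomial 3·x^0·y^1 ↦ 3·X^0·Y^1·Z^2.
  monomial 3·x^0·y^0 ↦ 3·X^0·Y^0·Z^3.
Collecting: F(X, Y, Z) = 2*X**3 + 2*X**2*Y + 2*X**2*Z + X*Y**2 + 2*X*Y*Z - 2*X*Z**2 - Y**3 + 2*Y**2*Z + 3*Y*Z**2 + 3*Z**3.


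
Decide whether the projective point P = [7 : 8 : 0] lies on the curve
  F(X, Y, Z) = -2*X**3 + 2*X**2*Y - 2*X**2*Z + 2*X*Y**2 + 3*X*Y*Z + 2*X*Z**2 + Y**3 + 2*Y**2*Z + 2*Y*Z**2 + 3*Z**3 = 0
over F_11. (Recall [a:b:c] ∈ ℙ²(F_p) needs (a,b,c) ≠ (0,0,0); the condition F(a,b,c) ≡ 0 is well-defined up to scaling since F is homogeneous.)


F(7,8,0) ≡ 10 (mod 11); P is NOT on the curve.

Evaluate F(7, 8, 0) term-by-term (mod 11).
  -2*X**3 ↦ -2·343·1·1 = -686
  2*X**2*Y ↦ 2·49·8·1 = 784
  -2*X**2*Z ↦ -2·49·1·0 = 0
  2*X*Y**2 ↦ 2·7·64·1 = 896
  3*X*Y*Z ↦ 3·7·8·0 = 0
  2*X*Z**2 ↦ 2·7·1·0 = 0
  Y**3 ↦ 1·1·512·1 = 512
  2*Y**2*Z ↦ 2·1·64·0 = 0
  2*Y*Z**2 ↦ 2·1·8·0 = 0
  3*Z**3 ↦ 3·1·1·0 = 0
Sum: F(7, 8, 0) = (-686) + (784) + (0) + (896) + (0) + (0) + (512) + (0) + (0) + (0) = 1506.
Reducing mod 11: 1506 ≡ 10 (mod 11).
Since F(a, b, c) ≡ 10 ≠ 0 (mod 11), P does NOT lie on the curve.


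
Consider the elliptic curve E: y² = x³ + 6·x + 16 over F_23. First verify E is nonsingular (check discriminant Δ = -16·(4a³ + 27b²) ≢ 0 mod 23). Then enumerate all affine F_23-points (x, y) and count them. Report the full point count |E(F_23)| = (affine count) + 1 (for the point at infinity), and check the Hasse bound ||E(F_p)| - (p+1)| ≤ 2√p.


Affine points = {(0, 4), (0, 19), (1, 0), (2, 6), (2, 17), (4, 9), (4, 14), (8, 1), (8, 22), (10, 8), (10, 15), (15, 10), (15, 13), (22, 3), (22, 20)}; affine count = 15; |E(F_23)| = 16.

Discriminant check: Δ ∝ 4a³ + 27b² = 4·6³ + 27·16² = 4·216 + 27·256 ≡ 2 (mod 23). Nonzero ⇒ E is nonsingular.
For each x ∈ F_23, compute rhs = x³ + 6·x + 16 mod 23, then count y ∈ F_23 with y² ≡ rhs.
  x = 0: rhs = 16, matching y values: 4, 19 (2 points).
  x = 1: rhs = 0, matching y values: 0 (1 points).
  x = 2: rhs = 13, matching y values: 6, 17 (2 points).
  x = 3: rhs = 15, matching y values: none (0 points).
  x = 4: rhs = 12, matching y values: 9, 14 (2 points).
  x = 5: rhs = 10, matching y values: none (0 points).
  x = 6: rhs = 15, matching y values: none (0 points).
  x = 7: rhs = 10, matching y values: none (0 points).
  x = 8: rhs = 1, matching y values: 1, 22 (2 points).
  x = 9: rhs = 17, matching y values: none (0 points).
  x = 10: rhs = 18, matching y values: 8, 15 (2 points).
  x = 11: rhs = 10, matching y values: none (0 points).
  x = 12: rhs = 22, matching y values: none (0 points).
  x = 13: rhs = 14, matching y values: none (0 points).
  x = 14: rhs = 15, matching y values: none (0 points).
  x = 15: rhs = 8, matching y values: 10, 13 (2 points).
  x = 16: rhs = 22, matching y values: none (0 points).
  x = 17: rhs = 17, matching y values: none (0 points).
  x = 18: rhs = 22, matching y values: none (0 points).
  x = 19: rhs = 20, matching y values: none (0 points).
  x = 20: rhs = 17, matching y values: none (0 points).
  x = 21: rhs = 19, matching y values: none (0 points).
  x = 22: rhs = 9, matching y values: 3, 20 (2 points).
Total affine count: 15.
Full point count |E(F_23)| = 15 + 1 = 16.
Hasse bound: |16 − (23+1)| = |-8| = 8 ≤ 2√23 ≈ 9.5917 ✓.


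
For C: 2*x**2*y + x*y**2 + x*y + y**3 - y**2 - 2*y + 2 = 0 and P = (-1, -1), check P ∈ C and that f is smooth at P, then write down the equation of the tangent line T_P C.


Tangent line at P: 4*x + 6*y + 10 = 0.

Step 1: f(-1, -1) = 0, so P lies on C.
Step 2: partial derivatives
  f_x(x, y) = 4*x*y + y**2 + y, f_y(x, y) = 2*x**2 + 2*x*y + x + 3*y**2 - 2*y - 2.
  f_x(P) = 4, f_y(P) = 6 (gradient nonzero, so P is smooth).
Step 3: tangent line at P: 4·(x − -1) + 6·(y − -1) = 0.
Expanding: 4*x + 6*y + 10 = 0.


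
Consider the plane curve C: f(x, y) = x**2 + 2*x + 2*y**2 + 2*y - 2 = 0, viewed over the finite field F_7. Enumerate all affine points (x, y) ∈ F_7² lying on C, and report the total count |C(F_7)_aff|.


Affine F_7-points: {(6, 3)}; count = 1.

For each of the 49 pairs (x, y) ∈ F_7², evaluate f(x, y) mod 7. Record the zeros.
  x = 0: [0↦5, 1↦2, 2↦3, 3↦1, 4↦3, 5↦2, 6↦5]  zeros at y ∈ ∅
  x = 1: [0↦1, 1↦5, 2↦6, 3↦4, 4↦6, 5↦5, 6↦1]  zeros at y ∈ ∅
  x = 2: [0↦6, 1↦3, 2↦4, 3↦2, 4↦4, 5↦3, 6↦6]  zeros at y ∈ ∅
  x = 3: [0↦6, 1↦3, 2↦4, 3↦2, 4↦4, 5↦3, 6↦6]  zeros at y ∈ ∅
  x = 4: [0↦1, 1↦5, 2↦6, 3↦4, 4↦6, 5↦5, 6↦1]  zeros at y ∈ ∅
  x = 5: [0↦5, 1↦2, 2↦3, 3↦1, 4↦3, 5↦2, 6↦5]  zeros at y ∈ ∅
  x = 6: [0↦4, 1↦1, 2↦2, 3↦0, 4↦2, 5↦1, 6↦4]  zeros at y ∈ {3}
Collecting zeros: affine points = {(6, 3)}.
Total count |C(F_7)_aff| = 1.


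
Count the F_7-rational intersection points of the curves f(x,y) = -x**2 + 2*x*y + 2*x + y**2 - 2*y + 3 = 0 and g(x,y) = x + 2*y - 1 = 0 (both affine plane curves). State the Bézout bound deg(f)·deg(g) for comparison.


Common zeros: ∅; count = 0; Bézout bound = 2.

deg(f) = 2, deg(g) = 1, so Bézout bound = 2.
Scan x ∈ F_7. For each x, list the y ∈ F_7 with f(x, y) ≡ 0 and those with g(x, y) ≡ 0 (mod 7); the common zeros in that column are the intersection.
  x = 0: f ≡ 0 at y ∈ ∅; g ≡ 0 at y ∈ {4}; common: ∅.
  x = 1: f ≡ 0 at y ∈ ∅; g ≡ 0 at y ∈ {0}; common: ∅.
  x = 2: f ≡ 0 at y ∈ ∅; g ≡ 0 at y ∈ {3}; common: ∅.
  x = 3: f ≡ 0 at y ∈ {0, 3}; g ≡ 0 at y ∈ {6}; common: ∅.
  x = 4: f ≡ 0 at y ∈ {4}; g ≡ 0 at y ∈ {2}; common: ∅.
  x = 5: f ≡ 0 at y ∈ {3}; g ≡ 0 at y ∈ {5}; common: ∅.
  x = 6: f ≡ 0 at y ∈ {0, 4}; g ≡ 0 at y ∈ {1}; common: ∅.
Collecting: common zeros = ∅, so the count is 0.
Comparison with the Bézout bound: 0 ≤ 2 = deg(f)·deg(g), as expected for curves with no common component (the affine F_7-count falls short of the bound because intersections may lie at infinity, over extension fields, or carry multiplicity).


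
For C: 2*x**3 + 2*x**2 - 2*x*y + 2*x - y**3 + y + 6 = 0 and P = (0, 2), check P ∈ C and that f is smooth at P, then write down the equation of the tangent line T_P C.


Tangent line at P: -2*x - 11*y + 22 = 0.

Step 1: f(0, 2) = 0, so P lies on C.
Step 2: partial derivatives
  f_x(x, y) = 6*x**2 + 4*x - 2*y + 2, f_y(x, y) = -2*x - 3*y**2 + 1.
  f_x(P) = -2, f_y(P) = -11 (gradient nonzero, so P is smooth).
Step 3: tangent line at P: -2·(x − 0) + -11·(y − 2) = 0.
Expanding: -2*x - 11*y + 22 = 0.


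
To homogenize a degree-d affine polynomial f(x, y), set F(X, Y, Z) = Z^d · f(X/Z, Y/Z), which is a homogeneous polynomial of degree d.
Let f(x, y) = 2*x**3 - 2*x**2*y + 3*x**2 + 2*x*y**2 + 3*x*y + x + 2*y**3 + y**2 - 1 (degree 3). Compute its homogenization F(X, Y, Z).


F(X, Y, Z) = 2*X**3 - 2*X**2*Y + 3*X**2*Z + 2*X*Y**2 + 3*X*Y*Z + X*Z**2 + 2*Y**3 + Y**2*Z - Z**3

deg(f) = 3.
Substitute x = X/Z, y = Y/Z into f, then multiply by Z^3.
  monomial 2·x^3·y^0 ↦ 2·X^3·Y^0·Z^0.
  monomial -2·x^2·y^1 ↦ -2·X^2·Y^1·Z^0.
  monomial 3·x^2·y^0 ↦ 3·X^2·Y^0·Z^1.
  monomial 2·x^1·y^2 ↦ 2·X^1·Y^2·Z^0.
  monomial 3·x^1·y^1 ↦ 3·X^1·Y^1·Z^1.
  monomial 1·x^1·y^0 ↦ 1·X^1·Y^0·Z^2.
  monomial 2·x^0·y^3 ↦ 2·X^0·Y^3·Z^0.
  monomial 1·x^0·y^2 ↦ 1·X^0·Y^2·Z^1.
  monomial -1·x^0·y^0 ↦ -1·X^0·Y^0·Z^3.
Collecting: F(X, Y, Z) = 2*X**3 - 2*X**2*Y + 3*X**2*Z + 2*X*Y**2 + 3*X*Y*Z + X*Z**2 + 2*Y**3 + Y**2*Z - Z**3.


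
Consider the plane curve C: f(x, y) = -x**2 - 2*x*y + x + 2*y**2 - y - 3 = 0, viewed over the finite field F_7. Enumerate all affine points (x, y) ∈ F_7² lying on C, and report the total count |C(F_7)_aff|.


Affine F_7-points: {(0, 5), (0, 6), (2, 2), (2, 4), (3, 1), (3, 6), (5, 4), (5, 5)}; count = 8.

For each of the 49 pairs (x, y) ∈ F_7², evaluate f(x, y) mod 7. Record the zeros.
  x = 0: [0↦4, 1↦5, 2↦3, 3↦5, 4↦4, 5↦0, 6↦0]  zeros at y ∈ {5, 6}
  x = 1: [0↦4, 1↦3, 2↦6, 3↦6, 4↦3, 5↦4, 6↦2]  zeros at y ∈ ∅
  x = 2: [0↦2, 1↦6, 2↦0, 3↦5, 4↦0, 5↦6, 6↦2]  zeros at y ∈ {2, 4}
  x = 3: [0↦5, 1↦0, 2↦6, 3↦2, 4↦2, 5↦6, 6↦0]  zeros at y ∈ {1, 6}
  x = 4: [0↦6, 1↦6, 2↦3, 3↦4, 4↦2, 5↦4, 6↦3]  zeros at y ∈ ∅
  x = 5: [0↦5, 1↦3, 2↦5, 3↦4, 4↦0, 5↦0, 6↦4]  zeros at y ∈ {4, 5}
  x = 6: [0↦2, 1↦5, 2↦5, 3↦2, 4↦3, 5↦1, 6↦3]  zeros at y ∈ ∅
Collecting zeros: affine points = {(0, 5), (0, 6), (2, 2), (2, 4), (3, 1), (3, 6), (5, 4), (5, 5)}.
Total count |C(F_7)_aff| = 8.


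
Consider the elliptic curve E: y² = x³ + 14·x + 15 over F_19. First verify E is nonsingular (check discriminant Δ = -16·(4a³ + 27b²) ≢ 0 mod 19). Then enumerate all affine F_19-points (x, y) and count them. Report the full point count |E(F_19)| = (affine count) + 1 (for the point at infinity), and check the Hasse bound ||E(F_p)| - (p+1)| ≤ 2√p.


Affine points = {(1, 7), (1, 12), (5, 1), (5, 18), (6, 7), (6, 12), (7, 0), (12, 7), (12, 12), (13, 0), (15, 3), (15, 16), (17, 6), (17, 13), (18, 0)}; affine count = 15; |E(F_19)| = 16.

Discriminant check: Δ ∝ 4a³ + 27b² = 4·14³ + 27·15² = 4·2744 + 27·225 ≡ 8 (mod 19). Nonzero ⇒ E is nonsingular.
For each x ∈ F_19, compute rhs = x³ + 14·x + 15 mod 19, then count y ∈ F_19 with y² ≡ rhs.
  x = 0: rhs = 15, matching y values: none (0 points).
  x = 1: rhs = 11, matching y values: 7, 12 (2 points).
  x = 2: rhs = 13, matching y values: none (0 points).
  x = 3: rhs = 8, matching y values: none (0 points).
  x = 4: rhs = 2, matching y values: none (0 points).
  x = 5: rhs = 1, matching y values: 1, 18 (2 points).
  x = 6: rhs = 11, matching y values: 7, 12 (2 points).
  x = 7: rhs = 0, matching y values: 0 (1 points).
  x = 8: rhs = 12, matching y values: none (0 points).
  x = 9: rhs = 15, matching y values: none (0 points).
  x = 10: rhs = 15, matching y values: none (0 points).
  x = 11: rhs = 18, matching y values: none (0 points).
  x = 12: rhs = 11, matching y values: 7, 12 (2 points).
  x = 13: rhs = 0, matching y values: 0 (1 points).
  x = 14: rhs = 10, matching y values: none (0 points).
  x = 15: rhs = 9, matching y values: 3, 16 (2 points).
  x = 16: rhs = 3, matching y values: none (0 points).
  x = 17: rhs = 17, matching y values: 6, 13 (2 points).
  x = 18: rhs = 0, matching y values: 0 (1 points).
Total affine count: 15.
Full point count |E(F_19)| = 15 + 1 = 16.
Hasse bound: |16 − (19+1)| = |-4| = 4 ≤ 2√19 ≈ 8.7178 ✓.


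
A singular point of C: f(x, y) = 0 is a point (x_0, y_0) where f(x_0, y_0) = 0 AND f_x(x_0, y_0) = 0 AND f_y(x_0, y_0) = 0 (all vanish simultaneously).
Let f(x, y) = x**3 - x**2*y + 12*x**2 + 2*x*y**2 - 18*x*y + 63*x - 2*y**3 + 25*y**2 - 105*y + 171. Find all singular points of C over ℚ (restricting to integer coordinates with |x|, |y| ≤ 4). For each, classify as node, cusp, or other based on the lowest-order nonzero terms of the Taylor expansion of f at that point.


Singular points: {(-3, 3)}; classification: cusp.

Compute partial derivatives:
  f_x = 3*x**2 - 2*x*y + 24*x + 2*y**2 - 18*y + 63.
  f_y = -x**2 + 4*x*y - 18*x - 6*y**2 + 50*y - 105.
Scan x_0 ∈ {−4, ..., 4}. For each x_0, f_y(x_0, y) is a polynomial in y; find its integer roots y ∈ {−4, ..., 4}, then test f_x and f at those candidates.
  x = -4: f_y(-4, y) = -6*y**2 + 34*y - 49; no integer root y with |y| ≤ 4.
  x = -3: f_y(-3, y) = -6*y**2 + 38*y - 60; vanishes at y ∈ {3}. (-3, 3): f_x = 0, f = 0 — SINGULAR.
  x = -2: f_y(-2, y) = -6*y**2 + 42*y - 73; no integer root y with |y| ≤ 4.
  x = -1: f_y(-1, y) = -6*y**2 + 46*y - 88; vanishes at y ∈ {4}. (-1, 4): f_x = 10 ≠ 0.
  x = 0: f_y(0, y) = -6*y**2 + 50*y - 105; no integer root y with |y| ≤ 4.
  x = 1: f_y(1, y) = -6*y**2 + 54*y - 124; no integer root y with |y| ≤ 4.
  x = 2: f_y(2, y) = -6*y**2 + 58*y - 145; no integer root y with |y| ≤ 4.
  x = 3: f_y(3, y) = -6*y**2 + 62*y - 168; no integer root y with |y| ≤ 4.
  x = 4: f_y(4, y) = -6*y**2 + 66*y - 193; no integer root y with |y| ≤ 4.
Only singular point on the grid: (-3, 3).
Classify: substitute x = -3 + u, y = 3 + v and expand: f = u**3 - u**2*v + 2*u*v**2 - 2*v**3 + v**2.
No constant or linear terms (consistent with a singular point). Quadratic part: v**2. Cubic part: u**3 - u**2*v + 2*u*v**2 - 2*v**3.
The quadratic part v**2 is a perfect square, so there is a single (double) tangent line v = 0, i.e. y = 3. Restricting the cubic part to that line (v = 0) leaves u**3 ≠ 0, so f is not divisible by v and the branch is v² ≈ -u**3 to lowest order — this is a cusp.
Classification: cusp.


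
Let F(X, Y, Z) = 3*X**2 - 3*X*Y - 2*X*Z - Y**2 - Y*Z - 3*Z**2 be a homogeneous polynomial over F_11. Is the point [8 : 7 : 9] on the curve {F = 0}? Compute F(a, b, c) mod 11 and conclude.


F(8,7,9) ≡ 9 (mod 11); P is NOT on the curve.

Evaluate F(8, 7, 9) term-by-term (mod 11).
  3*X**2 ↦ 3·64·1·1 = 192
  -3*X*Y ↦ -3·8·7·1 = -168
  -2*X*Z ↦ -2·8·1·9 = -144
  -Y**2 ↦ -1·1·49·1 = -49
  -Y*Z ↦ -1·1·7·9 = -63
  -3*Z**2 ↦ -3·1·1·81 = -243
Sum: F(8, 7, 9) = (192) + (-168) + (-144) + (-49) + (-63) + (-243) = -475.
Reducing mod 11: -475 ≡ 9 (mod 11).
Since F(a, b, c) ≡ 9 ≠ 0 (mod 11), P does NOT lie on the curve.


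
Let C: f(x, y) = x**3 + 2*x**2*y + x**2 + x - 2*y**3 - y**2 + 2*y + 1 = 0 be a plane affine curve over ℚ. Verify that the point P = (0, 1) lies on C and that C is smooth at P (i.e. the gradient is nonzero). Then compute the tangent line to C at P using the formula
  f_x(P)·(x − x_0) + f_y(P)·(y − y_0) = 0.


Tangent line at P: x - 6*y + 6 = 0.

Step 1: f(0, 1) = 0, so P lies on C.
Step 2: partial derivatives
  f_x(x, y) = 3*x**2 + 4*x*y + 2*x + 1, f_y(x, y) = 2*x**2 - 6*y**2 - 2*y + 2.
  f_x(P) = 1, f_y(P) = -6 (gradient nonzero, so P is smooth).
Step 3: tangent line at P: 1·(x − 0) + -6·(y − 1) = 0.
Expanding: x - 6*y + 6 = 0.


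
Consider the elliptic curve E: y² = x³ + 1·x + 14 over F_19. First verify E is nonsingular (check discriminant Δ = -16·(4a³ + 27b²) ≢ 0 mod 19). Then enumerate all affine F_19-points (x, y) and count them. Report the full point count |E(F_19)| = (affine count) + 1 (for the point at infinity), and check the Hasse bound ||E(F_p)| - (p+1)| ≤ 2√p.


Affine points = {(1, 4), (1, 15), (2, 9), (2, 10), (3, 5), (3, 14), (4, 5), (4, 14), (5, 7), (5, 12), (9, 7), (9, 12), (10, 6), (10, 13), (11, 8), (11, 11), (12, 5), (12, 14), (13, 1), (13, 18), (14, 6), (14, 13), (17, 2), (17, 17)}; affine count = 24; |E(F_19)| = 25.

Discriminant check: Δ ∝ 4a³ + 27b² = 4·1³ + 27·14² = 4·1 + 27·196 ≡ 14 (mod 19). Nonzero ⇒ E is nonsingular.
For each x ∈ F_19, compute rhs = x³ + 1·x + 14 mod 19, then count y ∈ F_19 with y² ≡ rhs.
  x = 0: rhs = 14, matching y values: none (0 points).
  x = 1: rhs = 16, matching y values: 4, 15 (2 points).
  x = 2: rhs = 5, matching y values: 9, 10 (2 points).
  x = 3: rhs = 6, matching y values: 5, 14 (2 points).
  x = 4: rhs = 6, matching y values: 5, 14 (2 points).
  x = 5: rhs = 11, matching y values: 7, 12 (2 points).
  x = 6: rhs = 8, matching y values: none (0 points).
  x = 7: rhs = 3, matching y values: none (0 points).
  x = 8: rhs = 2, matching y values: none (0 points).
  x = 9: rhs = 11, matching y values: 7, 12 (2 points).
  x = 10: rhs = 17, matching y values: 6, 13 (2 points).
  x = 11: rhs = 7, matching y values: 8, 11 (2 points).
  x = 12: rhs = 6, matching y values: 5, 14 (2 points).
  x = 13: rhs = 1, matching y values: 1, 18 (2 points).
  x = 14: rhs = 17, matching y values: 6, 13 (2 points).
  x = 15: rhs = 3, matching y values: none (0 points).
  x = 16: rhs = 3, matching y values: none (0 points).
  x = 17: rhs = 4, matching y values: 2, 17 (2 points).
  x = 18: rhs = 12, matching y values: none (0 points).
Total affine count: 24.
Full point count |E(F_19)| = 24 + 1 = 25.
Hasse bound: |25 − (19+1)| = |5| = 5 ≤ 2√19 ≈ 8.7178 ✓.


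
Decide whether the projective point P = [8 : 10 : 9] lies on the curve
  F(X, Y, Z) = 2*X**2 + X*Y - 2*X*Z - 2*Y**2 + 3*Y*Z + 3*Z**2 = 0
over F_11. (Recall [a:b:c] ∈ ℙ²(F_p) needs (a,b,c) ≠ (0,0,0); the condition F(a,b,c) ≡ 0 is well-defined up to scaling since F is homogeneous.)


F(8,10,9) ≡ 3 (mod 11); P is NOT on the curve.

Evaluate F(8, 10, 9) term-by-term (mod 11).
  2*X**2 ↦ 2·64·1·1 = 128
  X*Y ↦ 1·8·10·1 = 80
  -2*X*Z ↦ -2·8·1·9 = -144
  -2*Y**2 ↦ -2·1·100·1 = -200
  3*Y*Z ↦ 3·1·10·9 = 270
  3*Z**2 ↦ 3·1·1·81 = 243
Sum: F(8, 10, 9) = (128) + (80) + (-144) + (-200) + (270) + (243) = 377.
Reducing mod 11: 377 ≡ 3 (mod 11).
Since F(a, b, c) ≡ 3 ≠ 0 (mod 11), P does NOT lie on the curve.


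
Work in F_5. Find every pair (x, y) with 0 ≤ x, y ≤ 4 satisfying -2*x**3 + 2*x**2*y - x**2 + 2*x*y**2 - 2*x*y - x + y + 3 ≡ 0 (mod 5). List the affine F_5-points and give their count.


Affine F_5-points: {(0, 2), (1, 3), (1, 4), (2, 1), (2, 4), (3, 3), (3, 4), (4, 0)}; count = 8.

For each of the 25 pairs (x, y) ∈ F_5², evaluate f(x, y) mod 5. Record the zeros.
  x = 0: [0↦3, 1↦4, 2↦0, 3↦1, 4↦2]  zeros at y ∈ {2}
  x = 1: [0↦4, 1↦2, 2↦4, 3↦0, 4↦0]  zeros at y ∈ {3, 4}
  x = 2: [0↦1, 1↦0, 2↦2, 3↦2, 4↦0]  zeros at y ∈ {1, 4}
  x = 3: [0↦2, 1↦1, 2↦2, 3↦0, 4↦0]  zeros at y ∈ {3, 4}
  x = 4: [0↦0, 1↦3, 2↦2, 3↦2, 4↦3]  zeros at y ∈ {0}
Collecting zeros: affine points = {(0, 2), (1, 3), (1, 4), (2, 1), (2, 4), (3, 3), (3, 4), (4, 0)}.
Total count |C(F_5)_aff| = 8.


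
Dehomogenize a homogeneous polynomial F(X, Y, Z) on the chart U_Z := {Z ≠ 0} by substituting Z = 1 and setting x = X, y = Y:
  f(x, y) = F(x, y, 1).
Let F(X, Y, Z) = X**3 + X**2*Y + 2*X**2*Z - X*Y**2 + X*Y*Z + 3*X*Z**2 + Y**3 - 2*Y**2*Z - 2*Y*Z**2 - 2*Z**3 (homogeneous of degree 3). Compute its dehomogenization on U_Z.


f(x, y) = x**3 + x**2*y + 2*x**2 - x*y**2 + x*y + 3*x + y**3 - 2*y**2 - 2*y - 2

On U_Z we set Z = 1. Each monomial c·X^i·Y^j·Z^k in F becomes c·x^i·y^j·1^k = c·x^i·y^j.
Substituting Z = 1: F(X, Y, 1) = x**3 + x**2*y + 2*x**2 - x*y**2 + x*y + 3*x + y**3 - 2*y**2 - 2*y - 2.
Note: deg(f) ≤ deg(F) = 3; strict inequality happens when F is divisible by Z (lost terms).


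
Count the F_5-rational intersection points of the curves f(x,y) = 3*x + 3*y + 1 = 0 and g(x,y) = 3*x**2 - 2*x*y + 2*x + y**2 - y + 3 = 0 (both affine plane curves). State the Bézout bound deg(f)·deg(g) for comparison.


Common zeros: {(2, 1)}; count = 1; Bézout bound = 2.

deg(f) = 1, deg(g) = 2, so Bézout bound = 2.
Scan x ∈ F_5. For each x, list the y ∈ F_5 with f(x, y) ≡ 0 and those with g(x, y) ≡ 0 (mod 5); the common zeros in that column are the intersection.
  x = 0: f ≡ 0 at y ∈ {3}; g ≡ 0 at y ∈ {2, 4}; common: ∅.
  x = 1: f ≡ 0 at y ∈ {2}; g ≡ 0 at y ∈ ∅; common: ∅.
  x = 2: f ≡ 0 at y ∈ {1}; g ≡ 0 at y ∈ {1, 4}; common: {1}.
  x = 3: f ≡ 0 at y ∈ {0}; g ≡ 0 at y ∈ {1}; common: ∅.
  x = 4: f ≡ 0 at y ∈ {4}; g ≡ 0 at y ∈ {2}; common: ∅.
Collecting: common zeros = {(2, 1)}, so the count is 1.
Comparison with the Bézout bound: 1 ≤ 2 = deg(f)·deg(g), as expected for curves with no common component (the affine F_5-count falls short of the bound because intersections may lie at infinity, over extension fields, or carry multiplicity).


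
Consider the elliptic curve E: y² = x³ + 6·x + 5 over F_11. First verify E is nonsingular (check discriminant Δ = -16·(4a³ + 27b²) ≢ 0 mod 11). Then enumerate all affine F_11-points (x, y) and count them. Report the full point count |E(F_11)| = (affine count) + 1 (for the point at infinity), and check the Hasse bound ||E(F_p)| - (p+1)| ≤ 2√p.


Affine points = {(0, 4), (0, 7), (1, 1), (1, 10), (2, 5), (2, 6), (4, 4), (4, 7), (6, 2), (6, 9), (7, 4), (7, 7), (8, 2), (8, 9), (10, 3), (10, 8)}; affine count = 16; |E(F_11)| = 17.

Discriminant check: Δ ∝ 4a³ + 27b² = 4·6³ + 27·5² = 4·216 + 27·25 ≡ 10 (mod 11). Nonzero ⇒ E is nonsingular.
For each x ∈ F_11, compute rhs = x³ + 6·x + 5 mod 11, then count y ∈ F_11 with y² ≡ rhs.
  x = 0: rhs = 5, matching y values: 4, 7 (2 points).
  x = 1: rhs = 1, matching y values: 1, 10 (2 points).
  x = 2: rhs = 3, matching y values: 5, 6 (2 points).
  x = 3: rhs = 6, matching y values: none (0 points).
  x = 4: rhs = 5, matching y values: 4, 7 (2 points).
  x = 5: rhs = 6, matching y values: none (0 points).
  x = 6: rhs = 4, matching y values: 2, 9 (2 points).
  x = 7: rhs = 5, matching y values: 4, 7 (2 points).
  x = 8: rhs = 4, matching y values: 2, 9 (2 points).
  x = 9: rhs = 7, matching y values: none (0 points).
  x = 10: rhs = 9, matching y values: 3, 8 (2 points).
Total affine count: 16.
Full point count |E(F_11)| = 16 + 1 = 17.
Hasse bound: |17 − (11+1)| = |5| = 5 ≤ 2√11 ≈ 6.6332 ✓.


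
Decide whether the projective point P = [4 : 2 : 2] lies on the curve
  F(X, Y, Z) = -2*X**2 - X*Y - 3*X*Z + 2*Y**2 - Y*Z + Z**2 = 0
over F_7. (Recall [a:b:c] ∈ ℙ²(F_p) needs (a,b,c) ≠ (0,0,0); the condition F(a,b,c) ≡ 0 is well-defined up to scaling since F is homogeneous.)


F(4,2,2) ≡ 0 (mod 7); P is on the curve.

Evaluate F(4, 2, 2) term-by-term (mod 7).
  -2*X**2 ↦ -2·16·1·1 = -32
  -X*Y ↦ -1·4·2·1 = -8
  -3*X*Z ↦ -3·4·1·2 = -24
  2*Y**2 ↦ 2·1·4·1 = 8
  -Y*Z ↦ -1·1·2·2 = -4
  Z**2 ↦ 1·1·1·4 = 4
Sum: F(4, 2, 2) = (-32) + (-8) + (-24) + (8) + (-4) + (4) = -56.
Reducing mod 7: -56 ≡ 0 (mod 7).
Since F(a, b, c) ≡ 0 (mod 7), P lies on the curve.


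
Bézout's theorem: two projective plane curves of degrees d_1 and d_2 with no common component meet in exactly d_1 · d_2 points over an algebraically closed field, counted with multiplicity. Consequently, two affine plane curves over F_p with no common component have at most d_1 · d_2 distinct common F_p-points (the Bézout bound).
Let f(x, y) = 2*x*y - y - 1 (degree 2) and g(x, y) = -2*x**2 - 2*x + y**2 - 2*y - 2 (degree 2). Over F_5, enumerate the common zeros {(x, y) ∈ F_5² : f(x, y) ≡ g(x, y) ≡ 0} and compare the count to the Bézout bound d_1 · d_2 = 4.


Common zeros: ∅; count = 0; Bézout bound = 4.

deg(f) = 2, deg(g) = 2, so Bézout bound = 4.
Scan x ∈ F_5. For each x, list the y ∈ F_5 with f(x, y) ≡ 0 and those with g(x, y) ≡ 0 (mod 5); the common zeros in that column are the intersection.
  x = 0: f ≡ 0 at y ∈ {4}; g ≡ 0 at y ∈ ∅; common: ∅.
  x = 1: f ≡ 0 at y ∈ {1}; g ≡ 0 at y ∈ ∅; common: ∅.
  x = 2: f ≡ 0 at y ∈ {2}; g ≡ 0 at y ∈ {1}; common: ∅.
  x = 3: f ≡ 0 at y ∈ ∅; g ≡ 0 at y ∈ ∅; common: ∅.
  x = 4: f ≡ 0 at y ∈ {3}; g ≡ 0 at y ∈ ∅; common: ∅.
Collecting: common zeros = ∅, so the count is 0.
Comparison with the Bézout bound: 0 ≤ 4 = deg(f)·deg(g), as expected for curves with no common component (the affine F_5-count falls short of the bound because intersections may lie at infinity, over extension fields, or carry multiplicity).


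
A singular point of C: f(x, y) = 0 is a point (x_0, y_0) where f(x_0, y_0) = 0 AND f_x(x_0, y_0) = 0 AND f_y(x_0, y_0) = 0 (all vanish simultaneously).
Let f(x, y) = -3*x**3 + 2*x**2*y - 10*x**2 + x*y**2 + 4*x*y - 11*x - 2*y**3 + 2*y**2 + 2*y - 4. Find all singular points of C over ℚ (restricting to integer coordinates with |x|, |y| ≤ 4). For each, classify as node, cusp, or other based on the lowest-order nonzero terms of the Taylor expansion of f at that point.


Singular points: {(-1, 0)}; classification: node.

Compute partial derivatives:
  f_x = -9*x**2 + 4*x*y - 20*x + y**2 + 4*y - 11.
  f_y = 2*x**2 + 2*x*y + 4*x - 6*y**2 + 4*y + 2.
Scan x_0 ∈ {−4, ..., 4}. For each x_0, f_y(x_0, y) is a polynomial in y; find its integer roots y ∈ {−4, ..., 4}, then test f_x and f at those candidates.
  x = -4: f_y(-4, y) = -6*y**2 - 4*y + 18; no integer root y with |y| ≤ 4.
  x = -3: f_y(-3, y) = -6*y**2 - 2*y + 8; vanishes at y ∈ {1}. (-3, 1): f_x = -39 ≠ 0.
  x = -2: f_y(-2, y) = 2 - 6*y**2; no integer root y with |y| ≤ 4.
  x = -1: f_y(-1, y) = -6*y**2 + 2*y; vanishes at y ∈ {0}. (-1, 0): f_x = 0, f = 0 — SINGULAR.
  x = 0: f_y(0, y) = -6*y**2 + 4*y + 2; vanishes at y ∈ {1}. (0, 1): f_x = -6 ≠ 0.
  x = 1: f_y(1, y) = -6*y**2 + 6*y + 8; no integer root y with |y| ≤ 4.
  x = 2: f_y(2, y) = -6*y**2 + 8*y + 18; no integer root y with |y| ≤ 4.
  x = 3: f_y(3, y) = -6*y**2 + 10*y + 32; no integer root y with |y| ≤ 4.
  x = 4: f_y(4, y) = -6*y**2 + 12*y + 50; no integer root y with |y| ≤ 4.
Only singular point on the grid: (-1, 0).
Classify: substitute x = -1 + u, y = 0 + v and expand: f = -3*u**3 + 2*u**2*v - u**2 + u*v**2 - 2*v**3 + v**2.
No constant or linear terms (consistent with a singular point). Quadratic part: -u**2 + v**2. Cubic part: -3*u**3 + 2*u**2*v + u*v**2 - 2*v**3.
The quadratic part v**2 - u**2 = (v − u)(v + u) splits into two distinct linear factors, so there are two distinct tangent lines y − 0 = ±(x − -1) — this is a node (ordinary double point).
Classification: node.


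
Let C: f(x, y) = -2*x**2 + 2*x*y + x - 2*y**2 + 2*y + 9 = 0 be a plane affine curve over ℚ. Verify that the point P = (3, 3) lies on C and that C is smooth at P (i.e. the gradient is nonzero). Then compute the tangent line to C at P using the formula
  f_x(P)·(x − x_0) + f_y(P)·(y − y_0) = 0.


Tangent line at P: -5*x - 4*y + 27 = 0.

Step 1: f(3, 3) = 0, so P lies on C.
Step 2: partial derivatives
  f_x(x, y) = -4*x + 2*y + 1, f_y(x, y) = 2*x - 4*y + 2.
  f_x(P) = -5, f_y(P) = -4 (gradient nonzero, so P is smooth).
Step 3: tangent line at P: -5·(x − 3) + -4·(y − 3) = 0.
Expanding: -5*x - 4*y + 27 = 0.


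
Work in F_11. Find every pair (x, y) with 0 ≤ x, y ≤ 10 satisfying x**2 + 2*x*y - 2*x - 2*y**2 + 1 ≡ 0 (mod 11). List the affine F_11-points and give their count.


Affine F_11-points: {(1, 0), (1, 1), (4, 7), (4, 8), (6, 7), (6, 10), (7, 9), (9, 10), (10, 1), (10, 9)}; count = 10.

For each of the 121 pairs (x, y) ∈ F_11², evaluate f(x, y) mod 11. Record the zeros.
  x = 0: [0↦1, 1↦10, 2↦4, 3↦5, 4↦2, 5↦6, 6↦6, 7↦2, 8↦5, 9↦4, 10↦10]  zeros at y ∈ ∅
  x = 1: [0↦0, 1↦0, 2↦7, 3↦10, 4↦9, 5↦4, 6↦6, 7↦4, 8↦9, 9↦10, 10↦7]  zeros at y ∈ {0, 1}
  x = 2: [0↦1, 1↦3, 2↦1, 3↦6, 4↦7, 5↦4, 6↦8, 7↦8, 8↦4, 9↦7, 10↦6]  zeros at y ∈ ∅
  x = 3: [0↦4, 1↦8, 2↦8, 3↦4, 4↦7, 5↦6, 6↦1, 7↦3, 8↦1, 9↦6, 10↦7]  zeros at y ∈ ∅
  x = 4: [0↦9, 1↦4, 2↦6, 3↦4, 4↦9, 5↦10, 6↦7, 7↦0, 8↦0, 9↦7, 10↦10]  zeros at y ∈ {7, 8}
  x = 5: [0↦5, 1↦2, 2↦6, 3↦6, 4↦2, 5↦5, 6↦4, 7↦10, 8↦1, 9↦10, 10↦4]  zeros at y ∈ ∅
  x = 6: [0↦3, 1↦2, 2↦8, 3↦10, 4↦8, 5↦2, 6↦3, 7↦0, 8↦4, 9↦4, 10↦0]  zeros at y ∈ {7, 10}
  x = 7: [0↦3, 1↦4, 2↦1, 3↦5, 4↦5, 5↦1, 6↦4, 7↦3, 8↦9, 9↦0, 10↦9]  zeros at y ∈ {9}
  x = 8: [0↦5, 1↦8, 2↦7, 3↦2, 4↦4, 5↦2, 6↦7, 7↦8, 8↦5, 9↦9, 10↦9]  zeros at y ∈ ∅
  x = 9: [0↦9, 1↦3, 2↦4, 3↦1, 4↦5, 5↦5, 6↦1, 7↦4, 8↦3, 9↦9, 10↦0]  zeros at y ∈ {10}
  x = 10: [0↦4, 1↦0, 2↦3, 3↦2, 4↦8, 5↦10, 6↦8, 7↦2, 8↦3, 9↦0, 10↦4]  zeros at y ∈ {1, 9}
Collecting zeros: affine points = {(1, 0), (1, 1), (4, 7), (4, 8), (6, 7), (6, 10), (7, 9), (9, 10), (10, 1), (10, 9)}.
Total count |C(F_11)_aff| = 10.


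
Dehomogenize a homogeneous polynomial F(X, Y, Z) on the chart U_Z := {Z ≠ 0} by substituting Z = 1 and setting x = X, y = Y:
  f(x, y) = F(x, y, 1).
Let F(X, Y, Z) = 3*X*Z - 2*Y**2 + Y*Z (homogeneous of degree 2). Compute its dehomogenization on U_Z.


f(x, y) = 3*x - 2*y**2 + y

On U_Z we set Z = 1. Each monomial c·X^i·Y^j·Z^k in F becomes c·x^i·y^j·1^k = c·x^i·y^j.
Substituting Z = 1: F(X, Y, 1) = 3*x - 2*y**2 + y.
Note: deg(f) ≤ deg(F) = 2; strict inequality happens when F is divisible by Z (lost terms).


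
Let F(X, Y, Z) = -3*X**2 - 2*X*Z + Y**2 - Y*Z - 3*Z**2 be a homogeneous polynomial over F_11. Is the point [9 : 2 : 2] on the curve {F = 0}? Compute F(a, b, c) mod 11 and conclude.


F(9,2,2) ≡ 6 (mod 11); P is NOT on the curve.

Evaluate F(9, 2, 2) term-by-term (mod 11).
  -3*X**2 ↦ -3·81·1·1 = -243
  -2*X*Z ↦ -2·9·1·2 = -36
  Y**2 ↦ 1·1·4·1 = 4
  -Y*Z ↦ -1·1·2·2 = -4
  -3*Z**2 ↦ -3·1·1·4 = -12
Sum: F(9, 2, 2) = (-243) + (-36) + (4) + (-4) + (-12) = -291.
Reducing mod 11: -291 ≡ 6 (mod 11).
Since F(a, b, c) ≡ 6 ≠ 0 (mod 11), P does NOT lie on the curve.


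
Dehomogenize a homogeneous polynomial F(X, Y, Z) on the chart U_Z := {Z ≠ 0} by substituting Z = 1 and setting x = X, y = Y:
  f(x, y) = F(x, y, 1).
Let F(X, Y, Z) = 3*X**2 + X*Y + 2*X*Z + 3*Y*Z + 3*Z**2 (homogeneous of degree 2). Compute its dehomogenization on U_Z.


f(x, y) = 3*x**2 + x*y + 2*x + 3*y + 3

On U_Z we set Z = 1. Each monomial c·X^i·Y^j·Z^k in F becomes c·x^i·y^j·1^k = c·x^i·y^j.
Substituting Z = 1: F(X, Y, 1) = 3*x**2 + x*y + 2*x + 3*y + 3.
Note: deg(f) ≤ deg(F) = 2; strict inequality happens when F is divisible by Z (lost terms).
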